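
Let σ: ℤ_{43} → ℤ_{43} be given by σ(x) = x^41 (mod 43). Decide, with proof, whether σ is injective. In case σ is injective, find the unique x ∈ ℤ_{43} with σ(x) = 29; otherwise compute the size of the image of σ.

3

Since 43 is prime, the nonzero elements of ℤ_{43} form a cyclic group of order 42.
As gcd(41, 42) = 1, raising to the 41st power is a bijection on this group: if u^41 ≡ v^41 then (uv^{−1})^41 = 1, and the only element of order dividing gcd(41, 42) = 1 is 1, so u = v.
With σ(0) = 0 this makes σ injective on all of ℤ_{43}, hence bijective (finite equal-size domain and codomain). In particular σ is injective.
Since σ is injective, we find the preimage of 29. The inverse of x ↦ x^41 on (ℤ_{43})^× is x ↦ x^41, because 41·41 = 1681 = 40·42 + 1 ≡ 1 (mod 42) and x^{42} = 1 for x ≠ 0 (Fermat). So σ⁻¹(29) = 29^41 mod 43.
Repeated squaring mod 43: 29^1 ≡ 29, 29^2 ≡ 29² = 841 ≡ 24, 29^4 ≡ 24² = 576 ≡ 17, 29^8 ≡ 17² = 289 ≡ 31, 29^16 ≡ 31² = 961 ≡ 15, 29^32 ≡ 15² = 225 ≡ 10. Since 41 = 32 + 8 + 1, 29^41 ≡ 10·31·29: 10·31 = 310 ≡ 9, then 9·29 = 261 ≡ 3. So 29^41 ≡ 3 (mod 43).
Hence σ⁻¹(29) = 3.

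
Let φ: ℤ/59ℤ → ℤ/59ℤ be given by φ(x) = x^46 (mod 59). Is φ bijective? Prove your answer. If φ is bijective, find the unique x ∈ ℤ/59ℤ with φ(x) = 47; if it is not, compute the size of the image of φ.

φ(29): Repeated squaring mod 59: 29^1 ≡ 29, 29^2 ≡ 29² = 841 ≡ 15, 29^4 ≡ 15² = 225 ≡ 48, 29^8 ≡ 48² = 2304 ≡ 3, 29^16 ≡ 3² = 9, 29^32 ≡ 9² = 81 ≡ 22. Since 46 = 32 + 8 + 4 + 2, 29^46 ≡ 22·3·48·15: 22·3 = 66 ≡ 7, then 7·48 = 336 ≡ 41, then 41·15 = 615 ≡ 25. So 29^46 ≡ 25 (mod 59).
φ(30): Repeated squaring mod 59: 30^1 ≡ 30, 30^2 ≡ 30² = 900 ≡ 15, 30^4 ≡ 15² = 225 ≡ 48, 30^8 ≡ 48² = 2304 ≡ 3, 30^16 ≡ 3² = 9, 30^32 ≡ 9² = 81 ≡ 22. Since 46 = 32 + 8 + 4 + 2, 30^46 ≡ 22·3·48·15: 22·3 = 66 ≡ 7, then 7·48 = 336 ≡ 41, then 41·15 = 615 ≡ 25. So 30^46 ≡ 25 (mod 59).
So φ(29) = φ(30) = 25 while 29 ≠ 30, hence φ is not injective, hence not bijective.
Since φ is not bijective, we determine |image(φ)|. Computing x^46 mod 59 for each x (by repeated squaring, reducing mod 59 at every step), the values φ(0), φ(1), …, φ(58) are: 0, 1, 26, 19, 27, 36, 22, 46, 53, 7, 51, 45, 41, 17, 16, 35, 21, 9, 5, 20, 28, 48, 49, 12, 4, 57, 29, 15, 3, 25, 25, 3, 15, 29, 57, 4, 12, 49, 48, 28, 20, 5, 9, 21, 35, 16, 17, 41, 45, 51, 7, 53, 46, 22, 36, 27, 19, 26, 1.
The distinct values are {0, 1, 3, 4, 5, 7, 9, 12, 15, 16, 17, 19, 20, 21, 22, 25, 26, 27, 28, 29, 35, 36, 41, 45, 46, 48, 49, 51, 53, 57}; there are 30 of them.

30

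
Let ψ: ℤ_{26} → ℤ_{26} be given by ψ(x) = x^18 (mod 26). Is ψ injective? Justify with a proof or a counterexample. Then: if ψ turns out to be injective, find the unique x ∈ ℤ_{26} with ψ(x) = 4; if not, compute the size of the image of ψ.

6

ψ(1) = 1^18 = 1.
ψ(3): Repeated squaring mod 26: 3^1 ≡ 3, 3^2 ≡ 3² = 9, 3^4 ≡ 9² = 81 ≡ 3, 3^8 ≡ 3² = 9, 3^16 ≡ 9² = 81 ≡ 3. Since 18 = 16 + 2, 3^18 ≡ 3·9: 3·9 = 27 ≡ 1. So 3^18 ≡ 1 (mod 26).
So ψ(1) = ψ(3) = 1 while 1 ≠ 3, so ψ is not injective.
Since ψ is not injective, we determine |image(ψ)|. Computing x^18 mod 26 for each x (by repeated squaring, reducing mod 26 at every step), the values ψ(0), ψ(1), …, ψ(25) are: 0, 1, 12, 1, 14, 25, 12, 25, 12, 1, 14, 25, 14, 13, 14, 25, 14, 1, 12, 25, 12, 25, 14, 1, 12, 1.
The distinct values are {0, 1, 12, 13, 14, 25}; there are 6 of them.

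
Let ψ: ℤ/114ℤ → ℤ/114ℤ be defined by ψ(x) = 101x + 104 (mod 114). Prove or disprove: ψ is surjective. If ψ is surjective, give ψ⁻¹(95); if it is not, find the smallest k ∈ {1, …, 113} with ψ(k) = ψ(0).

Since gcd(101, 114) = 1, 101 is invertible modulo 114. Euclid's algorithm: 114 = 1·101 + 13, 101 = 7·13 + 10, 13 = 1·10 + 3, 10 = 3·3 + 1; back-substituting gives 1 = 35·101 − 31·114, so 101⁻¹ ≡ 35 (mod 114).
For any y ∈ ℤ/114ℤ, x = 35(y − 104) mod 114 satisfies ψ(x) = 101·35(y − 104) + 104 ≡ y (since 101·35 ≡ 1 mod 114). So every y has a preimage.
So ψ is surjective.
Since ψ is surjective, we find ψ⁻¹(95): we need 101x ≡ 95 − 104 ≡ 105 (mod 114). Using 101⁻¹ = 35: x ≡ 35·105 = 3675 = 32·114 + 27, so x = 27.
Check: ψ(27) = 101·27 + 104 = 2831 = 24·114 + 95 ≡ 95 (mod 114).

27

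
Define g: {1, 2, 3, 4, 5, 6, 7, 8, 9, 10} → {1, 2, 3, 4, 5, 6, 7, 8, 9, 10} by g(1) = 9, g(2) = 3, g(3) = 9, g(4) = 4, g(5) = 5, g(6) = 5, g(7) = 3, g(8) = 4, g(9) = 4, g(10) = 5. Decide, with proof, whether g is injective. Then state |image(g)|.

4

g(1) = 9 = g(3) with 1 ≠ 3, so g is not injective.
The image of g is {3, 4, 5, 9}, which has 4 elements.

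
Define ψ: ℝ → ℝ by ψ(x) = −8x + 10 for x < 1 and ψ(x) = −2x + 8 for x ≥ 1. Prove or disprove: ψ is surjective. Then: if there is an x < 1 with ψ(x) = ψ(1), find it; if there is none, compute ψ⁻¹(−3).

1/2

Both pieces are strictly decreasing (slopes −8 and −2), so each is injective on its own interval.
The left piece maps (−∞, 1) onto (2, ∞); the right piece maps [1, ∞) onto (−∞, 6].
The union (2, ∞) ∪ (−∞, 6] covers ℝ, so ψ is surjective.
For the follow-up: the images overlap, so an x < 1 with ψ(x) = ψ(1) exists. ψ(1) = 6; solving −8x + 10 = 6 for x < 1 gives x = (6 − 10)/(−8) = 1/2.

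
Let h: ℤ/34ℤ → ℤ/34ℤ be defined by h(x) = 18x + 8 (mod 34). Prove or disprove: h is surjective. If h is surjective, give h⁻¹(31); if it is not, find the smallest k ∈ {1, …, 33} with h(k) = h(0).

Since gcd(18, 34) = 2, we have 18x ≡ 0 (mod 2) for all x, so h(x) ≡ 0 (mod 2).
But 1 ≢ 0 (mod 2), so 1 ∈ ℤ/34ℤ has no preimage. Therefore h is not surjective.
Since h is not surjective, we find the least positive k with h(k) = h(0): this means 18k ≡ 0 (mod 34), i.e. 34 ∣ 18k. Since gcd(18, 34) = 2, dividing through by 2 this holds exactly when 17 ∣ 9k, and as gcd(9, 17) = 1, exactly when 17 ∣ k.
The smallest positive such k is 17.

17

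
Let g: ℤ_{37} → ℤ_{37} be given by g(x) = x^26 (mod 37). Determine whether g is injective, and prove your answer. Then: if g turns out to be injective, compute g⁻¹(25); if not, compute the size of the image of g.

19

g(18): Repeated squaring mod 37: 18^1 ≡ 18, 18^2 ≡ 18² = 324 ≡ 28, 18^4 ≡ 28² = 784 ≡ 7, 18^8 ≡ 7² = 49 ≡ 12, 18^16 ≡ 12² = 144 ≡ 33. Since 26 = 16 + 8 + 2, 18^26 ≡ 33·12·28: 33·12 = 396 ≡ 26, then 26·28 = 728 ≡ 25. So 18^26 ≡ 25 (mod 37).
g(19): Repeated squaring mod 37: 19^1 ≡ 19, 19^2 ≡ 19² = 361 ≡ 28, 19^4 ≡ 28² = 784 ≡ 7, 19^8 ≡ 7² = 49 ≡ 12, 19^16 ≡ 12² = 144 ≡ 33. Since 26 = 16 + 8 + 2, 19^26 ≡ 33·12·28: 33·12 = 396 ≡ 26, then 26·28 = 728 ≡ 25. So 19^26 ≡ 25 (mod 37).
So g(18) = g(19) = 25 while 18 ≠ 19, thus g is not injective.
Since g is not injective, we determine |image(g)|. Computing x^26 mod 37 for each x (by repeated squaring, reducing mod 37 at every step), the values g(0), g(1), …, g(36) are: 0, 1, 3, 12, 9, 21, 36, 16, 27, 33, 26, 10, 34, 28, 11, 30, 7, 4, 25, 25, 4, 7, 30, 11, 28, 34, 10, 26, 33, 27, 16, 36, 21, 9, 12, 3, 1.
The distinct values are {0, 1, 3, 4, 7, 9, 10, 11, 12, 16, 21, 25, 26, 27, 28, 30, 33, 34, 36}; there are 19 of them.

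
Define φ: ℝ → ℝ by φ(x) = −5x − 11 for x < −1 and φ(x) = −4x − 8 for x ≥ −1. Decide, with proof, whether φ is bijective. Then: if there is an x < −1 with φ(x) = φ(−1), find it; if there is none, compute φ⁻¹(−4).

Both pieces are strictly decreasing (slopes −5 and −4), so each is injective on its own interval.
The left piece maps (−∞, −1) onto (−6, ∞); the right piece maps [−1, ∞) onto (−∞, −4].
These images overlap. In particular φ(−1) = −4 (right piece), and solving −5x − 11 = −4 on the left piece gives x = −7/5 < −1.
So φ(−7/5) = φ(−1) with −7/5 ≠ −1, and φ is not injective, hence not bijective. This x = −7/5 is the requested value below −1.

-7/5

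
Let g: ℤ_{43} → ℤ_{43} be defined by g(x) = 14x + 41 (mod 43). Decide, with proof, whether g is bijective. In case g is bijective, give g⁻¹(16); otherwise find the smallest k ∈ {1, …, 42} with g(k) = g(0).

Recall that g is injective when g(a) = g(b) forces a = b.
Suppose g(a) = g(b) in ℤ_{43}. Then 14a + 41 ≡ 14b + 41 (mod 43), thus 14(a − b) ≡ 0 (mod 43).
Since gcd(14, 43) = 1, 14 is invertible modulo 43, hence a − b ≡ 0 (mod 43), i.e. a = b.
We now compute 14⁻¹ mod 43 explicitly. Euclid's algorithm: 43 = 3·14 + 1; back-substituting gives 1 = 40·14 − 13·43, so 14⁻¹ ≡ 40 (mod 43).
For any y ∈ ℤ_{43}, x = 40(y − 41) mod 43 satisfies g(x) = 14·40(y − 41) + 41 ≡ y (since 14·40 ≡ 1 mod 43). So every y has a preimage.
Therefore g is bijective.
Since g is bijective, we compute g⁻¹(16): solve 14x + 41 ≡ 16 (mod 43), i.e. 14x ≡ 18 (mod 43).
Multiplying by 14⁻¹ = 40 gives x ≡ 40·18 = 720 = 16·43 + 32 ≡ 32 (mod 43).
Check: g(32) = 14·32 + 41 = 489 = 11·43 + 16 ≡ 16 (mod 43).

32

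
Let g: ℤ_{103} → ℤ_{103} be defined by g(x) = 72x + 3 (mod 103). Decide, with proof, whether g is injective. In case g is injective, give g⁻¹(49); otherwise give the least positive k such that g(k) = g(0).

55

Recall that g is injective when g(a) = g(b) forces a = b.
Suppose g(a) = g(b) in ℤ_{103}. Then 72a + 3 ≡ 72b + 3 (mod 103), hence 72(a − b) ≡ 0 (mod 103).
Since gcd(72, 103) = 1, 72 is invertible modulo 103, so a − b ≡ 0 (mod 103), i.e. a = b.
So g is injective.
We now compute 72⁻¹ mod 103 explicitly. Euclid's algorithm: 103 = 1·72 + 31, 72 = 2·31 + 10, 31 = 3·10 + 1; back-substituting gives 1 = 93·72 − 65·103, so 72⁻¹ ≡ 93 (mod 103).
Since g is injective, we compute g⁻¹(49): solve 72x + 3 ≡ 49 (mod 103), i.e. 72x ≡ 46 (mod 103).
Multiplying by 72⁻¹ = 93 gives x ≡ 93·46 = 4278 = 41·103 + 55 ≡ 55 (mod 103).
Check: g(55) = 72·55 + 3 = 3963 = 38·103 + 49 ≡ 49 (mod 103).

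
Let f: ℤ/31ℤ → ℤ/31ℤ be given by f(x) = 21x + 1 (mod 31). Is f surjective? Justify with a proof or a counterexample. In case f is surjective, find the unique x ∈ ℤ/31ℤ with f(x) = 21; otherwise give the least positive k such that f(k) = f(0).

Since gcd(21, 31) = 1, 21 is invertible modulo 31. Euclid's algorithm: 31 = 1·21 + 10, 21 = 2·10 + 1; back-substituting gives 1 = 3·21 − 2·31, so 21⁻¹ ≡ 3 (mod 31).
For any y ∈ ℤ/31ℤ, x = 3(y − 1) mod 31 satisfies f(x) = 21·3(y − 1) + 1 ≡ y (since 21·3 ≡ 1 mod 31). So every y has a preimage.
Hence f is surjective.
Since f is surjective, we find f⁻¹(21): we need 21x ≡ 21 − 1 ≡ 20 (mod 31). Using 21⁻¹ = 3: x ≡ 3·20 = 60 = 1·31 + 29, so x = 29.
Check: f(29) = 21·29 + 1 = 610 = 19·31 + 21 ≡ 21 (mod 31).

29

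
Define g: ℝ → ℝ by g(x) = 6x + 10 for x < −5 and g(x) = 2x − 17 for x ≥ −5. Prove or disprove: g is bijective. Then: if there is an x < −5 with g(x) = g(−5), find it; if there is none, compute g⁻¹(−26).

Both pieces are strictly increasing (slopes 6 and 2), so each is injective on its own interval.
The left piece maps (−∞, −5) onto (−∞, −20); the right piece maps [−5, ∞) onto [−27, ∞).
These images overlap. In particular g(−5) = −27 (right piece), and solving 6x + 10 = −27 on the left piece gives x = −37/6 < −5.
So g(−37/6) = g(−5) with −37/6 ≠ −5, and g is not injective, hence not bijective. This x = −37/6 is the requested value below −5.

-37/6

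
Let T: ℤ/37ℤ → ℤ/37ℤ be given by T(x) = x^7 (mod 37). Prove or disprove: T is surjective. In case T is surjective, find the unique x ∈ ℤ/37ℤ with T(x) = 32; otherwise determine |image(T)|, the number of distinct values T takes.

Since 37 is prime, the nonzero elements of ℤ/37ℤ form a cyclic group of order 36.
As gcd(7, 36) = 1, raising to the 7th power is a bijection on this group: if x_1^7 ≡ x_2^7 then (x_1x_2^{−1})^7 = 1, and the only element of order dividing gcd(7, 36) = 1 is 1, so x_1 = x_2.
With T(0) = 0 this makes T injective on all of ℤ/37ℤ, hence bijective (finite equal-size domain and codomain). In particular T is surjective.
Since T is surjective, we find the preimage of 32. The inverse of x ↦ x^7 on (ℤ/37ℤ)^× is x ↦ x^31, because 7·31 = 217 = 6·36 + 1 ≡ 1 (mod 36) and x^{36} = 1 for x ≠ 0 (Fermat). So T⁻¹(32) = 32^31 mod 37.
Repeated squaring mod 37: 32^1 ≡ 32, 32^2 ≡ 32² = 1024 ≡ 25, 32^4 ≡ 25² = 625 ≡ 33, 32^8 ≡ 33² = 1089 ≡ 16, 32^16 ≡ 16² = 256 ≡ 34. Since 31 = 16 + 8 + 4 + 2 + 1, 32^31 ≡ 34·16·33·25·32: 34·16 = 544 ≡ 26, then 26·33 = 858 ≡ 7, then 7·25 = 175 ≡ 27, then 27·32 = 864 ≡ 13. So 32^31 ≡ 13 (mod 37).
Hence T⁻¹(32) = 13.

13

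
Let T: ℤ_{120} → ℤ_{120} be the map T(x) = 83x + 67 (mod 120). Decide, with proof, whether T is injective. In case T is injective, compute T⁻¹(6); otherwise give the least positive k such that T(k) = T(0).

Recall: T is injective if T(a) = T(b) implies a = b.
Suppose T(a) = T(b) in ℤ_{120}. Then 83a + 67 ≡ 83b + 67 (mod 120), so 83(a − b) ≡ 0 (mod 120).
Since gcd(83, 120) = 1, 83 is invertible modulo 120, so a − b ≡ 0 (mod 120), i.e. a = b.
Thus T is injective.
We now compute 83⁻¹ mod 120 explicitly. Euclid's algorithm: 120 = 1·83 + 37, 83 = 2·37 + 9, 37 = 4·9 + 1; back-substituting gives 1 = 107·83 − 74·120, so 83⁻¹ ≡ 107 (mod 120).
Since T is injective, we find T⁻¹(6): we need 83x ≡ 6 − 67 ≡ 59 (mod 120). Using 83⁻¹ = 107: x ≡ 107·59 = 6313 = 52·120 + 73, so x = 73.
Check: T(73) = 83·73 + 67 = 6126 = 51·120 + 6 ≡ 6 (mod 120).

73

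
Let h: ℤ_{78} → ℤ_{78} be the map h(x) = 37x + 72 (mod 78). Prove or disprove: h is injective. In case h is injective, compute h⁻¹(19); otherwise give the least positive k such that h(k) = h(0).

7

Recall: h is injective if h(u) = h(v) implies u = v.
Suppose h(u) = h(v) in ℤ_{78}. Then 37u + 72 ≡ 37v + 72 (mod 78), therefore 37(u − v) ≡ 0 (mod 78).
Since gcd(37, 78) = 1, 37 is invertible modulo 78, thus u − v ≡ 0 (mod 78), i.e. u = v.
Thus h is injective.
We now compute 37⁻¹ mod 78 explicitly. Euclid's algorithm: 78 = 2·37 + 4, 37 = 9·4 + 1; back-substituting gives 1 = 19·37 − 9·78, so 37⁻¹ ≡ 19 (mod 78).
Since h is injective, we find h⁻¹(19): we need 37x ≡ 19 − 72 ≡ 25 (mod 78). Using 37⁻¹ = 19: x ≡ 19·25 = 475 = 6·78 + 7, so x = 7.
Check: h(7) = 37·7 + 72 = 331 = 4·78 + 19 ≡ 19 (mod 78).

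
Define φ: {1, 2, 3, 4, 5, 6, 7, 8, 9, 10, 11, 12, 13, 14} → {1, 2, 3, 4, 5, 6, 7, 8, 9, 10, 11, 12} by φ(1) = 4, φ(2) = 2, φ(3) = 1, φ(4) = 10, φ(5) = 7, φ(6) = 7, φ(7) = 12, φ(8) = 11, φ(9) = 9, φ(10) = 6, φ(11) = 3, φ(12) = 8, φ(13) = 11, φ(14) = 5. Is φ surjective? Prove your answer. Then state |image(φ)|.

12

Every element of the codomain has a preimage: 1 = φ(3), 2 = φ(2), 3 = φ(11), 4 = φ(1), 5 = φ(14), 6 = φ(10), 7 = φ(5), 8 = φ(12), 9 = φ(9), 10 = φ(4), 11 = φ(8), 12 = φ(7).
Therefore φ is surjective.
The image of φ is {1, 2, 3, 4, 5, 6, 7, 8, 9, 10, 11, 12}, which has 12 elements.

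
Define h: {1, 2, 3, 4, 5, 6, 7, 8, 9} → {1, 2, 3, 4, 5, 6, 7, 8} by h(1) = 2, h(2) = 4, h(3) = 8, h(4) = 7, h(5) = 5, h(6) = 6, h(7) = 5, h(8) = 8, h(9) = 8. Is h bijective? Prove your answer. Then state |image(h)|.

h(5) = 5 = h(7) with 5 ≠ 7, so h is not injective, hence not bijective.
The image of h is {2, 4, 5, 6, 7, 8}, which has 6 elements.

6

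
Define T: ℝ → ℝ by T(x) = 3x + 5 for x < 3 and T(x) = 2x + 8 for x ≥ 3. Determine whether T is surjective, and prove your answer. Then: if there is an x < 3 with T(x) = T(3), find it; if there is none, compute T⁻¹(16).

4

Both pieces are strictly increasing (slopes 3 and 2), so each is injective on its own interval.
The left piece maps (−∞, 3) onto (−∞, 14); the right piece maps [3, ∞) onto [14, ∞).
These images together cover ℝ, so T is surjective.
Because the two images are disjoint, no x < 3 has T(x) = T(3), so we compute T⁻¹(16): 16 lies in [14, ∞), so solve 2x + 8 = 16: x = (16 − 8)/2 = 4.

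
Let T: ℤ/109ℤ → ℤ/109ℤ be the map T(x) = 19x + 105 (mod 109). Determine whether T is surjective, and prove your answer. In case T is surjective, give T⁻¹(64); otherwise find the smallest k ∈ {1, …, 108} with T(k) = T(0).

38

Since gcd(19, 109) = 1, 19 is invertible modulo 109. Euclid's algorithm: 109 = 5·19 + 14, 19 = 1·14 + 5, 14 = 2·5 + 4, 5 = 1·4 + 1; back-substituting gives 1 = 23·19 − 4·109, so 19⁻¹ ≡ 23 (mod 109).
Then y ↦ 23(y − 105) is a two-sided inverse to T, so every y ∈ ℤ/109ℤ has a preimage.
Hence T is surjective.
Since T is surjective, we compute T⁻¹(64): solve 19x + 105 ≡ 64 (mod 109), i.e. 19x ≡ 68 (mod 109).
Multiplying by 19⁻¹ = 23 gives x ≡ 23·68 = 1564 = 14·109 + 38 ≡ 38 (mod 109).
Check: T(38) = 19·38 + 105 = 827 = 7·109 + 64 ≡ 64 (mod 109).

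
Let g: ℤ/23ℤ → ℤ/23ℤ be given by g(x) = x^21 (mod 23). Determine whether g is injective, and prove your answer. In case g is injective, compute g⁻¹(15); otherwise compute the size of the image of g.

20

Since 23 is prime, the nonzero elements of ℤ/23ℤ form a cyclic group of order 22.
As gcd(21, 22) = 1, raising to the 21st power is a bijection on this group: if u^21 ≡ v^21 then (uv^{−1})^21 = 1, and the only element of order dividing gcd(21, 22) = 1 is 1, so u = v.
With g(0) = 0 this makes g injective on all of ℤ/23ℤ, hence bijective (finite equal-size domain and codomain). In particular g is injective.
Since g is injective, we find the preimage of 15. The inverse of x ↦ x^21 on (ℤ/23ℤ)^× is x ↦ x^21, because 21·21 = 441 = 20·22 + 1 ≡ 1 (mod 22) and x^{22} = 1 for x ≠ 0 (Fermat). So g⁻¹(15) = 15^21 mod 23.
Repeated squaring mod 23: 15^1 ≡ 15, 15^2 ≡ 15² = 225 ≡ 18, 15^4 ≡ 18² = 324 ≡ 2, 15^8 ≡ 2² = 4, 15^16 ≡ 4² = 16. Since 21 = 16 + 4 + 1, 15^21 ≡ 16·2·15: 16·2 = 32 ≡ 9, then 9·15 = 135 ≡ 20. So 15^21 ≡ 20 (mod 23).
Hence g⁻¹(15) = 20.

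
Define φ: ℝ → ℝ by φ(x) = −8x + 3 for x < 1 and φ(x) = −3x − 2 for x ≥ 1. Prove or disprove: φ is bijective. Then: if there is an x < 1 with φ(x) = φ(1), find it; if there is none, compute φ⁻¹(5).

Both pieces are strictly decreasing (slopes −8 and −3), so each is injective on its own interval.
The left piece maps (−∞, 1) onto (−5, ∞); the right piece maps [1, ∞) onto (−∞, −5].
Since −5 = −5, the images partition ℝ: φ is injective and surjective, hence bijective.
Because the two images are disjoint, no x < 1 has φ(x) = φ(1), so we compute φ⁻¹(5): 5 lies in (−5, ∞), so solve −8x + 3 = 5: x = (5 − 3)/(−8) = −1/4.

-1/4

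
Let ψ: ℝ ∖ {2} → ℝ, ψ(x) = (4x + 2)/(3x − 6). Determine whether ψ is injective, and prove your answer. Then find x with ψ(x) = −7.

8/5

Suppose ψ(s) = ψ(t). Cross-multiplying: (4s + 2)(3t − 6) = (4t + 2)(3s − 6).
Expanding both sides and cancelling the symmetric terms leaves −30·(s − t) = 0. Since −30 ≠ 0, s = t. Thus ψ is injective.
Solving ψ(x) = −7: cross-multiplying gives 4x + 2 = −7(3x − 6), which rearranges to 25x = 40, so x = 8/5.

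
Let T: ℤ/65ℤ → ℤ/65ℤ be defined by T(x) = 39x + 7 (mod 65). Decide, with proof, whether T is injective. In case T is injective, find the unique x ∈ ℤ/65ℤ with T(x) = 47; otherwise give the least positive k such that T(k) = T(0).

We have gcd(39, 65) = 13 > 1. Taking u = 0 and v = 5: T(0) = 7 and T(5) = 39·5 + 7 = 202 ≡ 7 (mod 65).
So T(0) = T(5) while 0 ≠ 5, so T is not injective.
Since T is not injective, we find the least positive k with T(k) = T(0): this means 39k ≡ 0 (mod 65), i.e. 65 ∣ 39k. Since gcd(39, 65) = 13, dividing through by 13 this holds exactly when 5 ∣ 3k, and as gcd(3, 5) = 1, exactly when 5 ∣ k.
The smallest positive such k is 5.

5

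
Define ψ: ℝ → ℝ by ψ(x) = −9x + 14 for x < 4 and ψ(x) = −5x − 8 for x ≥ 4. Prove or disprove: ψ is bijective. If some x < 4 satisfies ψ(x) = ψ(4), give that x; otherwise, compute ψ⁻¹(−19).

Both pieces are strictly decreasing (slopes −9 and −5), so each is injective on its own interval.
The left piece maps (−∞, 4) onto (−22, ∞); the right piece maps [4, ∞) onto (−∞, −28].
The images leave a gap (−22 has no preimage), so ψ is not surjective, hence not bijective.
Because the two images are disjoint, no x < 4 has ψ(x) = ψ(4), so we compute ψ⁻¹(−19): −19 lies in (−22, ∞), so solve −9x + 14 = −19: x = (−19 − 14)/(−9) = 11/3.

11/3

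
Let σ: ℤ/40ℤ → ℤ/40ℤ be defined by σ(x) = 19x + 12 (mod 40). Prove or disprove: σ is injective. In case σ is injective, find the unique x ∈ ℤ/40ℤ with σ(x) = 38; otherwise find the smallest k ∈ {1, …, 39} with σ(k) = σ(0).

Recall: σ is injective when σ(s) = σ(t) forces s = t.
If σ(s) = σ(t), then 19s ≡ 19t (mod 40). Because gcd(19, 40) = 1, we may cancel 19 to get s ≡ t (mod 40).
Hence σ is injective.
We now compute 19⁻¹ mod 40 explicitly. Euclid's algorithm: 40 = 2·19 + 2, 19 = 9·2 + 1; back-substituting gives 1 = 19·19 − 9·40, so 19⁻¹ ≡ 19 (mod 40).
Since σ is injective, we find σ⁻¹(38): we need 19x ≡ 38 − 12 ≡ 26 (mod 40). Using 19⁻¹ = 19: x ≡ 19·26 = 494 = 12·40 + 14, so x = 14.
Check: σ(14) = 19·14 + 12 = 278 = 6·40 + 38 ≡ 38 (mod 40).

14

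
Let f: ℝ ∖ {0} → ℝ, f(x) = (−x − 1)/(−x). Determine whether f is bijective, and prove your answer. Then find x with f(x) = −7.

-1/8

If f(x) = 1, cross-multiplying gives −1(−x − 1) = −1(−x), which simplifies to 1 = 0 — false.  So 1 has no preimage and f is not surjective.
Thus f is not bijective.
Solving f(x) = −7: cross-multiplying gives −x − 1 = −7(−x), which rearranges to −8x = 1, so x = −1/8.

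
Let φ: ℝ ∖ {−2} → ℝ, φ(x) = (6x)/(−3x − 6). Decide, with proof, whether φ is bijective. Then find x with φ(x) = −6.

If φ(x) = −2, cross-multiplying gives −3(6x) = 6(−3x − 6), which simplifies to 0 = −36 — false.  So −2 has no preimage and φ is not surjective.
Therefore φ is not bijective.
Solving φ(x) = −6: cross-multiplying gives 6x = −6(−3x − 6), which rearranges to −12x = 36, so x = −3.

-3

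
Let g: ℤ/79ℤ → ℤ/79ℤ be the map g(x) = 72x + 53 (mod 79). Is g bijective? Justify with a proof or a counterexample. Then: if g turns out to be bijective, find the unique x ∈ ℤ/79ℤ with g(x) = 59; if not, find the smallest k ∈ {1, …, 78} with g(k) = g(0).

33

Recall: g is injective when g(s) = g(t) forces s = t.
If g(s) = g(t), then 72s ≡ 72t (mod 79). Because gcd(72, 79) = 1, we may cancel 72 to get s ≡ t (mod 79).
We now compute 72⁻¹ mod 79 explicitly. Euclid's algorithm: 79 = 1·72 + 7, 72 = 10·7 + 2, 7 = 3·2 + 1; back-substituting gives 1 = 45·72 − 41·79, so 72⁻¹ ≡ 45 (mod 79).
For any y ∈ ℤ/79ℤ, x = 45(y − 53) mod 79 satisfies g(x) = 72·45(y − 53) + 53 ≡ y (since 72·45 ≡ 1 mod 79). So every y has a preimage.
Therefore g is bijective.
Since g is bijective, we find g⁻¹(59): we need 72x ≡ 59 − 53 ≡ 6 (mod 79). Using 72⁻¹ = 45: x ≡ 45·6 = 270 = 3·79 + 33, so x = 33.
Check: g(33) = 72·33 + 53 = 2429 = 30·79 + 59 ≡ 59 (mod 79).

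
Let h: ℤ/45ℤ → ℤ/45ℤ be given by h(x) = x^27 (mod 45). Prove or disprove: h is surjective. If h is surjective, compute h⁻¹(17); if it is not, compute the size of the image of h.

15

h(0) = 0^27 = 0.
h(15): Repeated squaring mod 45: 15^1 ≡ 15, 15^2 ≡ 15² = 225 ≡ 0, 15^4 ≡ 0² = 0, 15^8 ≡ 0² = 0, 15^16 ≡ 0² = 0. Since 27 = 16 + 8 + 2 + 1, 15^27 ≡ 0·0·0·15: 0·0 = 0, then 0·0 = 0, then 0·15 = 0. So 15^27 ≡ 0 (mod 45).
So h(0) = h(15) = 0 while 0 ≠ 15, therefore h is not injective.
A non-injective map from the 45-element set ℤ/45ℤ to itself takes at most 44 distinct values, so it cannot be surjective. So h is not surjective.
Since h is not surjective, we determine |image(h)|. Computing x^27 mod 45 for each x (by repeated squaring, reducing mod 45 at every step), the values h(0), h(1), …, h(44) are: 0, 1, 8, 27, 19, 35, 36, 28, 17, 9, 10, 26, 18, 37, 44, 0, 1, 8, 27, 19, 35, 36, 28, 17, 9, 10, 26, 18, 37, 44, 0, 1, 8, 27, 19, 35, 36, 28, 17, 9, 10, 26, 18, 37, 44.
The distinct values are {0, 1, 8, 9, 10, 17, 18, 19, 26, 27, 28, 35, 36, 37, 44}; there are 15 of them.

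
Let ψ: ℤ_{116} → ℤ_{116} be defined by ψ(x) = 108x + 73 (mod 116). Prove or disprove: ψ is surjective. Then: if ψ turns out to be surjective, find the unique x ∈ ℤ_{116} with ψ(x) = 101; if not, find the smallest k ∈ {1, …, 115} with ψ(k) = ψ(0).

29

Since gcd(108, 116) = 4, we have 108x ≡ 0 (mod 4) for all x, so ψ(x) ≡ 1 (mod 4).
But 0 ≢ 1 (mod 4), so 0 ∈ ℤ_{116} has no preimage. So ψ is not surjective.
Since ψ is not surjective, we find the least positive k with ψ(k) = ψ(0): this means 108k ≡ 0 (mod 116), i.e. 116 ∣ 108k. Since gcd(108, 116) = 4, dividing through by 4 this holds exactly when 29 ∣ 27k, and as gcd(27, 29) = 1, exactly when 29 ∣ k.
The smallest positive such k is 29.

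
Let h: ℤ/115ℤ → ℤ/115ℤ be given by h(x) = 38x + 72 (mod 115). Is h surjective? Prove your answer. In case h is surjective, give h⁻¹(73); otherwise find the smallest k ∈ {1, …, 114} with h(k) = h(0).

Since gcd(38, 115) = 1, 38 is invertible modulo 115. Euclid's algorithm: 115 = 3·38 + 1; back-substituting gives 1 = 112·38 − 37·115, so 38⁻¹ ≡ 112 (mod 115).
For any y ∈ ℤ/115ℤ, x = 112(y − 72) mod 115 satisfies h(x) = 38·112(y − 72) + 72 ≡ y (since 38·112 ≡ 1 mod 115). So every y has a preimage.
Thus h is surjective.
Since h is surjective, we find h⁻¹(73): we need 38x ≡ 73 − 72 ≡ 1 (mod 115). Using 38⁻¹ = 112: x ≡ 112·1 = 112, so x = 112.
Check: h(112) = 38·112 + 72 = 4328 = 37·115 + 73 ≡ 73 (mod 115).

112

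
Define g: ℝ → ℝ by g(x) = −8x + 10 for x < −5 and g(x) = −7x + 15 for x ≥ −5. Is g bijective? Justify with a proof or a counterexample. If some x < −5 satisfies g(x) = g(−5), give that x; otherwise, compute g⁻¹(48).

Both pieces are strictly decreasing (slopes −8 and −7), so each is injective on its own interval.
The left piece maps (−∞, −5) onto (50, ∞); the right piece maps [−5, ∞) onto (−∞, 50].
Since 50 = 50, the images partition ℝ: g is injective and surjective, hence bijective.
Because the two images are disjoint, no x < −5 has g(x) = g(−5), so we compute g⁻¹(48): 48 lies in (−∞, 50], so solve −7x + 15 = 48: x = (48 − 15)/(−7) = −33/7.

-33/7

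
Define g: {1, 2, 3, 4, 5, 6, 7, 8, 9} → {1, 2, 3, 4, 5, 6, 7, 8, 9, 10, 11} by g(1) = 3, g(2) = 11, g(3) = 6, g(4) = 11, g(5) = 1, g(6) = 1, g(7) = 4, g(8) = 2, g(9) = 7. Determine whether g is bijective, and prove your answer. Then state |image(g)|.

g(2) = 11 = g(4) with 2 ≠ 4, so g is not injective, hence not bijective.
The image of g is {1, 2, 3, 4, 6, 7, 11}, which has 7 elements.

7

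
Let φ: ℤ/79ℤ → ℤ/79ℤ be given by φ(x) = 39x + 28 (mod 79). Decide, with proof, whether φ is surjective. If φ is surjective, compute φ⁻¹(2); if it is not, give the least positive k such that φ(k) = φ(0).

52

Since gcd(39, 79) = 1, 39 is invertible modulo 79. Euclid's algorithm: 79 = 2·39 + 1; back-substituting gives 1 = 77·39 − 38·79, so 39⁻¹ ≡ 77 (mod 79).
Then y ↦ 77(y − 28) is a two-sided inverse to φ, so every y ∈ ℤ/79ℤ has a preimage.
Therefore φ is surjective.
Since φ is surjective, we find φ⁻¹(2): we need 39x ≡ 2 − 28 ≡ 53 (mod 79). Using 39⁻¹ = 77: x ≡ 77·53 = 4081 = 51·79 + 52, so x = 52.
Check: φ(52) = 39·52 + 28 = 2056 = 26·79 + 2 ≡ 2 (mod 79).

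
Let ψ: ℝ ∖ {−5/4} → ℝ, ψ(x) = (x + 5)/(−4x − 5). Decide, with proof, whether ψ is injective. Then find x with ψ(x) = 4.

Suppose ψ(a) = ψ(b). Cross-multiplying: (a + 5)(−4b − 5) = (b + 5)(−4a − 5).
Expanding both sides and cancelling the symmetric terms leaves 15·(a − b) = 0. Since 15 ≠ 0, a = b. Thus ψ is injective.
Solving ψ(x) = 4: cross-multiplying gives x + 5 = 4(−4x − 5), which rearranges to 17x = −25, so x = −25/17.

-25/17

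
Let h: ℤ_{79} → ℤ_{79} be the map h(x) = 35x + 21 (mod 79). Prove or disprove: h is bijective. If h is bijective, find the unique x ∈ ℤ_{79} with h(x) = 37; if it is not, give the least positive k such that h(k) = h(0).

14

If h(a) = h(b), then 35a ≡ 35b (mod 79). Because gcd(35, 79) = 1, we may cancel 35 to get a ≡ b (mod 79).
We now compute 35⁻¹ mod 79 explicitly. Euclid's algorithm: 79 = 2·35 + 9, 35 = 3·9 + 8, 9 = 1·8 + 1; back-substituting gives 1 = 70·35 − 31·79, so 35⁻¹ ≡ 70 (mod 79).
Then y ↦ 70(y − 21) is a two-sided inverse to h, so every y ∈ ℤ_{79} has a preimage.
Thus h is bijective.
Since h is bijective, we find h⁻¹(37): we need 35x ≡ 37 − 21 ≡ 16 (mod 79). Using 35⁻¹ = 70: x ≡ 70·16 = 1120 = 14·79 + 14, so x = 14.
Check: h(14) = 35·14 + 21 = 511 = 6·79 + 37 ≡ 37 (mod 79).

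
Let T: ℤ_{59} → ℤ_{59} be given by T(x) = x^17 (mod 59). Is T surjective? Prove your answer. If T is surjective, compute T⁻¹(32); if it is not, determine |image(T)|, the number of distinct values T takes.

55

Since 59 is prime, the nonzero elements of ℤ_{59} form a cyclic group of order 58.
As gcd(17, 58) = 1, raising to the 17th power is a bijection on this group: if a^17 ≡ b^17 then (ab^{−1})^17 = 1, and the only element of order dividing gcd(17, 58) = 1 is 1, so a = b.
With T(0) = 0 this makes T injective on all of ℤ_{59}, hence bijective (finite equal-size domain and codomain). In particular T is surjective.
Since T is surjective, we find the preimage of 32. The inverse of x ↦ x^17 on (ℤ_{59})^× is x ↦ x^41, because 17·41 = 697 = 12·58 + 1 ≡ 1 (mod 58) and x^{58} = 1 for x ≠ 0 (Fermat). So T⁻¹(32) = 32^41 mod 59.
Repeated squaring mod 59: 32^1 ≡ 32, 32^2 ≡ 32² = 1024 ≡ 21, 32^4 ≡ 21² = 441 ≡ 28, 32^8 ≡ 28² = 784 ≡ 17, 32^16 ≡ 17² = 289 ≡ 53, 32^32 ≡ 53² = 2809 ≡ 36. Since 41 = 32 + 8 + 1, 32^41 ≡ 36·17·32: 36·17 = 612 ≡ 22, then 22·32 = 704 ≡ 55. So 32^41 ≡ 55 (mod 59).
Hence T⁻¹(32) = 55.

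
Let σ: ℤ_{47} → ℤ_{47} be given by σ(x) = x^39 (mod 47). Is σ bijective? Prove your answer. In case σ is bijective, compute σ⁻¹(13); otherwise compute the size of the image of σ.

Since 47 is prime, the nonzero elements of ℤ_{47} form a cyclic group of order 46.
As gcd(39, 46) = 1, raising to the 39th power is a bijection on this group: if x_1^39 ≡ x_2^39 then (x_1x_2^{−1})^39 = 1, and the only element of order dividing gcd(39, 46) = 1 is 1, so x_1 = x_2.
With σ(0) = 0 this makes σ injective on all of ℤ_{47}, hence bijective (finite equal-size domain and codomain). In particular σ is bijective.
Since σ is bijective, we find the preimage of 13. The inverse of x ↦ x^39 on (ℤ_{47})^× is x ↦ x^13, because 39·13 = 507 = 11·46 + 1 ≡ 1 (mod 46) and x^{46} = 1 for x ≠ 0 (Fermat). So σ⁻¹(13) = 13^13 mod 47.
Repeated squaring mod 47: 13^1 ≡ 13, 13^2 ≡ 13² = 169 ≡ 28, 13^4 ≡ 28² = 784 ≡ 32, 13^8 ≡ 32² = 1024 ≡ 37. Since 13 = 8 + 4 + 1, 13^13 ≡ 37·32·13: 37·32 = 1184 ≡ 9, then 9·13 = 117 ≡ 23. So 13^13 ≡ 23 (mod 47).
Hence σ⁻¹(13) = 23.

23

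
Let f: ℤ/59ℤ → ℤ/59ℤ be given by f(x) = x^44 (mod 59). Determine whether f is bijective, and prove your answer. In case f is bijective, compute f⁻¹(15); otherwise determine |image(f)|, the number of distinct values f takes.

30

f(29): Repeated squaring mod 59: 29^1 ≡ 29, 29^2 ≡ 29² = 841 ≡ 15, 29^4 ≡ 15² = 225 ≡ 48, 29^8 ≡ 48² = 2304 ≡ 3, 29^16 ≡ 3² = 9, 29^32 ≡ 9² = 81 ≡ 22. Since 44 = 32 + 8 + 4, 29^44 ≡ 22·3·48: 22·3 = 66 ≡ 7, then 7·48 = 336 ≡ 41. So 29^44 ≡ 41 (mod 59).
f(30): Repeated squaring mod 59: 30^1 ≡ 30, 30^2 ≡ 30² = 900 ≡ 15, 30^4 ≡ 15² = 225 ≡ 48, 30^8 ≡ 48² = 2304 ≡ 3, 30^16 ≡ 3² = 9, 30^32 ≡ 9² = 81 ≡ 22. Since 44 = 32 + 8 + 4, 30^44 ≡ 22·3·48: 22·3 = 66 ≡ 7, then 7·48 = 336 ≡ 41. So 30^44 ≡ 41 (mod 59).
So f(29) = f(30) = 41 while 29 ≠ 30, thus f is not injective, hence not bijective.
Since f is not bijective, we determine |image(f)|. Computing x^44 mod 59 for each x (by repeated squaring, reducing mod 59 at every step), the values f(0), f(1), …, f(58) are: 0, 1, 36, 48, 57, 51, 17, 19, 46, 3, 7, 15, 22, 20, 35, 29, 4, 28, 49, 45, 16, 27, 9, 53, 25, 5, 12, 26, 21, 41, 41, 21, 26, 12, 5, 25, 53, 9, 27, 16, 45, 49, 28, 4, 29, 35, 20, 22, 15, 7, 3, 46, 19, 17, 51, 57, 48, 36, 1.
The distinct values are {0, 1, 3, 4, 5, 7, 9, 12, 15, 16, 17, 19, 20, 21, 22, 25, 26, 27, 28, 29, 35, 36, 41, 45, 46, 48, 49, 51, 53, 57}; there are 30 of them.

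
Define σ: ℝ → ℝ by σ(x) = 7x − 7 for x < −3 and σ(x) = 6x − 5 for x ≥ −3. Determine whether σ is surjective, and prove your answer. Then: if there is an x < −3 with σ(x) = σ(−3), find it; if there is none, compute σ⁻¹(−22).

-17/6

Both pieces are strictly increasing (slopes 7 and 6), so each is injective on its own interval.
The left piece maps (−∞, −3) onto (−∞, −28); the right piece maps [−3, ∞) onto [−23, ∞).
The union (−∞, −28) ∪ [−23, ∞) omits the interval between −28 and −23; in particular −28 has no preimage. So σ is not surjective.
Because the two images are disjoint, no x < −3 has σ(x) = σ(−3), so we compute σ⁻¹(−22): −22 lies in [−23, ∞), so solve 6x − 5 = −22: x = (−22 + 5)/6 = −17/6.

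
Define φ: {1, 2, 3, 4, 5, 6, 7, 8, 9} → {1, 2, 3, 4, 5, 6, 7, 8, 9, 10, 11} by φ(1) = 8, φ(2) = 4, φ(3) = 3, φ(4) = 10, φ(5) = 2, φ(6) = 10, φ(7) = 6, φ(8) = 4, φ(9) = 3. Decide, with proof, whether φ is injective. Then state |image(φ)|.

φ(4) = 10 = φ(6) with 4 ≠ 6, so φ is not injective.
The image of φ is {2, 3, 4, 6, 8, 10}, which has 6 elements.

6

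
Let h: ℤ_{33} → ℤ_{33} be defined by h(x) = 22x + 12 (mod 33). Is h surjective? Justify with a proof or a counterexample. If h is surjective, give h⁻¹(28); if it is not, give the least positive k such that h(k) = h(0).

3

Since gcd(22, 33) = 11, we have 22x ≡ 0 (mod 11) for all x, so h(x) ≡ 1 (mod 11).
But 0 ≢ 1 (mod 11), so 0 ∈ ℤ_{33} has no preimage. So h is not surjective.
Since h is not surjective, we find the least positive k with h(k) = h(0): this means 22k ≡ 0 (mod 33), i.e. 33 ∣ 22k. Since gcd(22, 33) = 11, dividing through by 11 this holds exactly when 3 ∣ 2k, and as gcd(2, 3) = 1, exactly when 3 ∣ k.
The smallest positive such k is 3.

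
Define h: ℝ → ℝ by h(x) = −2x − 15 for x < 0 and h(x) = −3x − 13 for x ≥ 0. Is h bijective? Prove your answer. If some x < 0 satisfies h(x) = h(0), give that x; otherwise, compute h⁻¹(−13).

-1

Both pieces are strictly decreasing (slopes −2 and −3), so each is injective on its own interval.
The left piece maps (−∞, 0) onto (−15, ∞); the right piece maps [0, ∞) onto (−∞, −13].
These images overlap. In particular h(0) = −13 (right piece), and solving −2x − 15 = −13 on the left piece gives x = −1 < 0.
So h(−1) = h(0) with −1 ≠ 0, and h is not injective, hence not bijective. This x = −1 is the requested value below 0.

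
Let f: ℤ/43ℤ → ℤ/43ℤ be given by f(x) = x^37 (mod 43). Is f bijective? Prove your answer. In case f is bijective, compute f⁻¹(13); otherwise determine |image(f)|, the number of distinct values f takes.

Since 43 is prime, the nonzero elements of ℤ/43ℤ form a cyclic group of order 42.
As gcd(37, 42) = 1, raising to the 37th power is a bijection on this group: if u^37 ≡ v^37 then (uv^{−1})^37 = 1, and the only element of order dividing gcd(37, 42) = 1 is 1, so u = v.
With f(0) = 0 this makes f injective on all of ℤ/43ℤ, hence bijective (finite equal-size domain and codomain). In particular f is bijective.
Since f is bijective, we find the preimage of 13. The inverse of x ↦ x^37 on (ℤ/43ℤ)^× is x ↦ x^25, because 37·25 = 925 = 22·42 + 1 ≡ 1 (mod 42) and x^{42} = 1 for x ≠ 0 (Fermat). So f⁻¹(13) = 13^25 mod 43.
Repeated squaring mod 43: 13^1 ≡ 13, 13^2 ≡ 13² = 169 ≡ 40, 13^4 ≡ 40² = 1600 ≡ 9, 13^8 ≡ 9² = 81 ≡ 38, 13^16 ≡ 38² = 1444 ≡ 25. Since 25 = 16 + 8 + 1, 13^25 ≡ 25·38·13: 25·38 = 950 ≡ 4, then 4·13 = 52 ≡ 9. So 13^25 ≡ 9 (mod 43).
Hence f⁻¹(13) = 9.

9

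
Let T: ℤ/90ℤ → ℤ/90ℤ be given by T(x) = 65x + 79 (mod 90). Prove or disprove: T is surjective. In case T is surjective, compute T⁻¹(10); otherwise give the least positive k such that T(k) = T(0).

By definition, surjectivity means every element of the codomain has a preimage under T.
Since gcd(65, 90) = 5, we have 65x ≡ 0 (mod 5) for all x, so T(x) ≡ 4 (mod 5).
But 0 ≢ 4 (mod 5), so 0 ∈ ℤ/90ℤ has no preimage. Therefore T is not surjective.
Since T is not surjective, we find the least positive k with T(k) = T(0): this means 65k ≡ 0 (mod 90), i.e. 90 ∣ 65k. Since gcd(65, 90) = 5, dividing through by 5 this holds exactly when 18 ∣ 13k, and as gcd(13, 18) = 1, exactly when 18 ∣ k.
The smallest positive such k is 18.

18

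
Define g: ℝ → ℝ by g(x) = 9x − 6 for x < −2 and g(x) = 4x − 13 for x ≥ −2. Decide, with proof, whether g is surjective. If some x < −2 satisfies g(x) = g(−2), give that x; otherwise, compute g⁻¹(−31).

Both pieces are strictly increasing (slopes 9 and 4), so each is injective on its own interval.
The left piece maps (−∞, −2) onto (−∞, −24); the right piece maps [−2, ∞) onto [−21, ∞).
The union (−∞, −24) ∪ [−21, ∞) omits the interval between −24 and −21; in particular −24 has no preimage. So g is not surjective.
Because the two images are disjoint, no x < −2 has g(x) = g(−2), so we compute g⁻¹(−31): −31 lies in (−∞, −24), so solve 9x − 6 = −31: x = (−31 + 6)/9 = −25/9.

-25/9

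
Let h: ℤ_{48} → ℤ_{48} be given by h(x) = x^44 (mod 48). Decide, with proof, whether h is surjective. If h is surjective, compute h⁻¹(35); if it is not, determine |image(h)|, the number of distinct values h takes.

h(2): Repeated squaring mod 48: 2^1 ≡ 2, 2^2 ≡ 2² = 4, 2^4 ≡ 4² = 16, 2^8 ≡ 16² = 256 ≡ 16, 2^16 ≡ 16² = 256 ≡ 16, 2^32 ≡ 16² = 256 ≡ 16. Since 44 = 32 + 8 + 4, 2^44 ≡ 16·16·16: 16·16 = 256 ≡ 16, then 16·16 = 256 ≡ 16. So 2^44 ≡ 16 (mod 48).
h(4): Repeated squaring mod 48: 4^1 ≡ 4, 4^2 ≡ 4² = 16, 4^4 ≡ 16² = 256 ≡ 16, 4^8 ≡ 16² = 256 ≡ 16, 4^16 ≡ 16² = 256 ≡ 16, 4^32 ≡ 16² = 256 ≡ 16. Since 44 = 32 + 8 + 4, 4^44 ≡ 16·16·16: 16·16 = 256 ≡ 16, then 16·16 = 256 ≡ 16. So 4^44 ≡ 16 (mod 48).
So h(2) = h(4) = 16 while 2 ≠ 4, hence h is not injective.
A non-injective map from the 48-element set ℤ_{48} to itself takes at most 47 distinct values, so it cannot be surjective. Therefore h is not surjective.
Since h is not surjective, we determine |image(h)|. Computing x^44 mod 48 for each x (by repeated squaring, reducing mod 48 at every step), the values h(0), h(1), …, h(47) are: 0, 1, 16, 33, 16, 1, 0, 1, 16, 33, 16, 1, 0, 1, 16, 33, 16, 1, 0, 1, 16, 33, 16, 1, 0, 1, 16, 33, 16, 1, 0, 1, 16, 33, 16, 1, 0, 1, 16, 33, 16, 1, 0, 1, 16, 33, 16, 1.
The distinct values are {0, 1, 16, 33}; there are 4 of them.

4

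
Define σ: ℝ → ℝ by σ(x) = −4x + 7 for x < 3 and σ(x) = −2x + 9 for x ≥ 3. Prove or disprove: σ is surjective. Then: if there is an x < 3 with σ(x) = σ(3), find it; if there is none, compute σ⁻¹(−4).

Both pieces are strictly decreasing (slopes −4 and −2), so each is injective on its own interval.
The left piece maps (−∞, 3) onto (−5, ∞); the right piece maps [3, ∞) onto (−∞, 3].
The union (−5, ∞) ∪ (−∞, 3] covers ℝ, so σ is surjective.
For the follow-up: the images overlap, so an x < 3 with σ(x) = σ(3) exists. σ(3) = 3; solving −4x + 7 = 3 for x < 3 gives x = (3 − 7)/(−4) = 1.

1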